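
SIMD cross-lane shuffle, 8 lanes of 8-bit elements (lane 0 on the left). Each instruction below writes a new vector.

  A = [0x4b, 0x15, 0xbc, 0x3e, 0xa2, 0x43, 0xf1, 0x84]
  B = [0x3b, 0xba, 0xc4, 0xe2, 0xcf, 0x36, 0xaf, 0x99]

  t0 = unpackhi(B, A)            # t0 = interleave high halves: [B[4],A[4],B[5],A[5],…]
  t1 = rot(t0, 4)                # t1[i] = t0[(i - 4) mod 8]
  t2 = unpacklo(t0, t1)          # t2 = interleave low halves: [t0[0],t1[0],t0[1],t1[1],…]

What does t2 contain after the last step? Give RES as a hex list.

t0 = [0xcf, 0xa2, 0x36, 0x43, 0xaf, 0xf1, 0x99, 0x84]
t1 = [0xaf, 0xf1, 0x99, 0x84, 0xcf, 0xa2, 0x36, 0x43]
t2 = [0xcf, 0xaf, 0xa2, 0xf1, 0x36, 0x99, 0x43, 0x84]

RES = [ 0xcf  0xaf  0xa2  0xf1  0x36  0x99  0x43  0x84 ]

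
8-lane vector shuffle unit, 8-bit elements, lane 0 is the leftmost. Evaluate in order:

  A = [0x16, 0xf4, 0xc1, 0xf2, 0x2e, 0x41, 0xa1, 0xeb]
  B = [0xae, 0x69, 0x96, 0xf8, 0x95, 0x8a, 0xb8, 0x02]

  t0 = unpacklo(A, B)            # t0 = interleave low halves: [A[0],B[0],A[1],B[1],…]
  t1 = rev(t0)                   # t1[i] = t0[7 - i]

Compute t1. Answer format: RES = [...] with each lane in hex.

RES = [ 0xf8  0xf2  0x96  0xc1  0x69  0xf4  0xae  0x16 ]

t0 = [0x16, 0xae, 0xf4, 0x69, 0xc1, 0x96, 0xf2, 0xf8]
t1 = [0xf8, 0xf2, 0x96, 0xc1, 0x69, 0xf4, 0xae, 0x16]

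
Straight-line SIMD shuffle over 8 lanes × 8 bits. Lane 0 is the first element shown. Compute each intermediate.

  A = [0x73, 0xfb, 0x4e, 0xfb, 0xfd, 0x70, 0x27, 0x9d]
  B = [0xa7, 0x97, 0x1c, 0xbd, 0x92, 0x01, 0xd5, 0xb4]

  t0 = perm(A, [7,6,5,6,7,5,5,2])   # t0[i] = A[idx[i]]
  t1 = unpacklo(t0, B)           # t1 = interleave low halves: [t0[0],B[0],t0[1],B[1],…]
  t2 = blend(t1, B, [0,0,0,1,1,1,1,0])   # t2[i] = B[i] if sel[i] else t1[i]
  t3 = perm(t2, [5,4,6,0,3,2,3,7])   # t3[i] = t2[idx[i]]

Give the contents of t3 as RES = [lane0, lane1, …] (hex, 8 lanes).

RES = [0x01, 0x92, 0xd5, 0x9d, 0xbd, 0x27, 0xbd, 0xbd]

t0 = [0x9d, 0x27, 0x70, 0x27, 0x9d, 0x70, 0x70, 0x4e]
t1 = [0x9d, 0xa7, 0x27, 0x97, 0x70, 0x1c, 0x27, 0xbd]
t2 = [0x9d, 0xa7, 0x27, 0xbd, 0x92, 0x01, 0xd5, 0xbd]
t3 = [0x01, 0x92, 0xd5, 0x9d, 0xbd, 0x27, 0xbd, 0xbd]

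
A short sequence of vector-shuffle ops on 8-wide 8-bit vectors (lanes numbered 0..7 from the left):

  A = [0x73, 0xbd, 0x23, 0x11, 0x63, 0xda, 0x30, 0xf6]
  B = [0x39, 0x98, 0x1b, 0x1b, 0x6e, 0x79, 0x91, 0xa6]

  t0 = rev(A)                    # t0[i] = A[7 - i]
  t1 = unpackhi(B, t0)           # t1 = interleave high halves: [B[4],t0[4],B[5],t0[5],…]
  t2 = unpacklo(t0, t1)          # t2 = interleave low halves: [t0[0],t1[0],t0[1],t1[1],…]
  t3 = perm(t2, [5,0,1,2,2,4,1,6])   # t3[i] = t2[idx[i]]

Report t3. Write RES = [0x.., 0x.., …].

RES = [0x79, 0xf6, 0x6e, 0x30, 0x30, 0xda, 0x6e, 0x63]

→ t0 |f6|30|da|63|11|23|bd|73|
→ t1 |6e|11|79|23|91|bd|a6|73|
→ t2 |f6|6e|30|11|da|79|63|23|
→ t3 |79|f6|6e|30|30|da|6e|63|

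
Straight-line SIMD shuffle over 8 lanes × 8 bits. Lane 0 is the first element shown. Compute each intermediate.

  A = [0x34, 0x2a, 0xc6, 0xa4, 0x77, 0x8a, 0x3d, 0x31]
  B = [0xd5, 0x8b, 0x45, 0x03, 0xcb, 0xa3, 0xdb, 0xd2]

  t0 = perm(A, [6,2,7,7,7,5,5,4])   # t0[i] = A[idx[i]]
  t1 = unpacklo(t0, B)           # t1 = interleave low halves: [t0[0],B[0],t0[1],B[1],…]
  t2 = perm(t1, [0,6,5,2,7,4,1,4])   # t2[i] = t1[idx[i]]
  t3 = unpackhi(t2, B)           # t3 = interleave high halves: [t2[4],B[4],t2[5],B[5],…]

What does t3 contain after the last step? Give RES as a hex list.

t0 = [0x3d, 0xc6, 0x31, 0x31, 0x31, 0x8a, 0x8a, 0x77]
t1 = [0x3d, 0xd5, 0xc6, 0x8b, 0x31, 0x45, 0x31, 0x03]
t2 = [0x3d, 0x31, 0x45, 0xc6, 0x03, 0x31, 0xd5, 0x31]
t3 = [0x03, 0xcb, 0x31, 0xa3, 0xd5, 0xdb, 0x31, 0xd2]

RES = [ 0x03  0xcb  0x31  0xa3  0xd5  0xdb  0x31  0xd2 ]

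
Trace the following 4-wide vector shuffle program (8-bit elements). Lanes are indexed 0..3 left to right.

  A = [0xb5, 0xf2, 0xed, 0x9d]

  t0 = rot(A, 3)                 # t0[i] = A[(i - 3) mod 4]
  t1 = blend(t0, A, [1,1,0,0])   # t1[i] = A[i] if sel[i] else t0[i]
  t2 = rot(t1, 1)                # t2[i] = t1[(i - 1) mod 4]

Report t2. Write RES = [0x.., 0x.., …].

RES = [0xb5, 0xb5, 0xf2, 0x9d]

→ t0 |f2|ed|9d|b5|
→ t1 |b5|f2|9d|b5|
→ t2 |b5|b5|f2|9d|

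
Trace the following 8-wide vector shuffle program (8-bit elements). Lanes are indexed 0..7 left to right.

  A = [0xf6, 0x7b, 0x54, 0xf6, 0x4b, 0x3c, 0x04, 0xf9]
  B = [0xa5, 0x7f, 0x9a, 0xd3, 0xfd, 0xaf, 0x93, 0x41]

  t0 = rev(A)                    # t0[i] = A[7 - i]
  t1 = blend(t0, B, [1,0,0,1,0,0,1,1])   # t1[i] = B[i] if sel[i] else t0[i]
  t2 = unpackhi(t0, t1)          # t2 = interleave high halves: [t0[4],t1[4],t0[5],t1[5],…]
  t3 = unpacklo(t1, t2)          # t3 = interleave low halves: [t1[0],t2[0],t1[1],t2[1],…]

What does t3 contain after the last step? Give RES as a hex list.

→ t0 |f9|04|3c|4b|f6|54|7b|f6|
→ t1 |a5|04|3c|d3|f6|54|93|41|
→ t2 |f6|f6|54|54|7b|93|f6|41|
→ t3 |a5|f6|04|f6|3c|54|d3|54|

RES = [0xa5, 0xf6, 0x04, 0xf6, 0x3c, 0x54, 0xd3, 0x54]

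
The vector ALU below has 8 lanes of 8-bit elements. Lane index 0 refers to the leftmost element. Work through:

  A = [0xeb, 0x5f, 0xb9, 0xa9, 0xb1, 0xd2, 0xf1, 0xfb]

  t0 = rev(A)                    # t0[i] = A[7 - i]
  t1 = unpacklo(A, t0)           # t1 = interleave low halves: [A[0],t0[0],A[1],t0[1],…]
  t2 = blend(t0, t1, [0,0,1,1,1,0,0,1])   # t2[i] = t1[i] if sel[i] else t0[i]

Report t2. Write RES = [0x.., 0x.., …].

RES = [ 0xfb  0xf1  0x5f  0xf1  0xb9  0xb9  0x5f  0xb1 ]

  t0: fb f1 d2 b1 a9 b9 5f eb
  t1: eb fb 5f f1 b9 d2 a9 b1
  t2: fb f1 5f f1 b9 b9 5f b1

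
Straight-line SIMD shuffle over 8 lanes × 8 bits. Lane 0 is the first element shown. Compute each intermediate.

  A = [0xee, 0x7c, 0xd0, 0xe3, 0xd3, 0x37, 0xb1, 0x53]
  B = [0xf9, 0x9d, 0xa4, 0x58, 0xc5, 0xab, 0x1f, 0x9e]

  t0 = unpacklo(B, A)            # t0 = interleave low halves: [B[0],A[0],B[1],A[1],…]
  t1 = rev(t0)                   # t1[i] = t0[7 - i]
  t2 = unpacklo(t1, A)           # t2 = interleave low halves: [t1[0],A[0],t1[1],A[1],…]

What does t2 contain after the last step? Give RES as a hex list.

  t0: f9 ee 9d 7c a4 d0 58 e3
  t1: e3 58 d0 a4 7c 9d ee f9
  t2: e3 ee 58 7c d0 d0 a4 e3

RES = [0xe3, 0xee, 0x58, 0x7c, 0xd0, 0xd0, 0xa4, 0xe3]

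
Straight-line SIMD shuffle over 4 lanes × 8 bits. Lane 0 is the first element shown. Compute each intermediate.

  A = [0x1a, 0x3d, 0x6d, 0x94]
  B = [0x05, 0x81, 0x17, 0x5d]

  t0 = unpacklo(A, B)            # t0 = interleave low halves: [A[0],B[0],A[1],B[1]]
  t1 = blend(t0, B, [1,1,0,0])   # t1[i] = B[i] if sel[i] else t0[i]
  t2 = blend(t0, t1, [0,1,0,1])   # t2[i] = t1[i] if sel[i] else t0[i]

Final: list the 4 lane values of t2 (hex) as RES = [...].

RES = [ 0x1a  0x81  0x3d  0x81 ]

  t0: 1a 05 3d 81
  t1: 05 81 3d 81
  t2: 1a 81 3d 81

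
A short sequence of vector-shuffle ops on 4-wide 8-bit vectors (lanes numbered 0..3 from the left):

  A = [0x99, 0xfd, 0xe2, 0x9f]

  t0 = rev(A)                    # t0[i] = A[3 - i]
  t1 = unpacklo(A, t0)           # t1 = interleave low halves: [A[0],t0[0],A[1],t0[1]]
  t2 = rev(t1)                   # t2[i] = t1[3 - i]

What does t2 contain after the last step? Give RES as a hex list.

RES = [ 0xe2  0xfd  0x9f  0x99 ]

  t0: 9f e2 fd 99
  t1: 99 9f fd e2
  t2: e2 fd 9f 99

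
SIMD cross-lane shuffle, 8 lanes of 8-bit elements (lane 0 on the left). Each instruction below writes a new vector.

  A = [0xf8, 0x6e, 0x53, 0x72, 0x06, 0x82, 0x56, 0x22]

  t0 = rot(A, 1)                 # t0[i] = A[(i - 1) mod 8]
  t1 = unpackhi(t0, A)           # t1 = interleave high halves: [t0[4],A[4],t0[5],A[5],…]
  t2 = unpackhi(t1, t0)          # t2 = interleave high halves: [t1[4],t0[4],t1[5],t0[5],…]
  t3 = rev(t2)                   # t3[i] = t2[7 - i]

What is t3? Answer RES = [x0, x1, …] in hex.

  t0: 22 f8 6e 53 72 06 82 56
  t1: 72 06 06 82 82 56 56 22
  t2: 82 72 56 06 56 82 22 56
  t3: 56 22 82 56 06 56 72 82

RES = [0x56, 0x22, 0x82, 0x56, 0x06, 0x56, 0x72, 0x82]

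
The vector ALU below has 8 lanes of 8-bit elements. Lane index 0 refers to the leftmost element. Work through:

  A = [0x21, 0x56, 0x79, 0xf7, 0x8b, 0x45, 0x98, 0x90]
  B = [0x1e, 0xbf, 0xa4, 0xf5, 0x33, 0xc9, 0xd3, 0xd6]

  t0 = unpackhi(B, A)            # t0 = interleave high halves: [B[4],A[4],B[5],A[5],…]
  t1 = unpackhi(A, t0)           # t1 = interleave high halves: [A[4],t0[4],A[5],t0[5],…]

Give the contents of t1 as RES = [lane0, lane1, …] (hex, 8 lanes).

RES = [0x8b, 0xd3, 0x45, 0x98, 0x98, 0xd6, 0x90, 0x90]

t0 = [0x33, 0x8b, 0xc9, 0x45, 0xd3, 0x98, 0xd6, 0x90]
t1 = [0x8b, 0xd3, 0x45, 0x98, 0x98, 0xd6, 0x90, 0x90]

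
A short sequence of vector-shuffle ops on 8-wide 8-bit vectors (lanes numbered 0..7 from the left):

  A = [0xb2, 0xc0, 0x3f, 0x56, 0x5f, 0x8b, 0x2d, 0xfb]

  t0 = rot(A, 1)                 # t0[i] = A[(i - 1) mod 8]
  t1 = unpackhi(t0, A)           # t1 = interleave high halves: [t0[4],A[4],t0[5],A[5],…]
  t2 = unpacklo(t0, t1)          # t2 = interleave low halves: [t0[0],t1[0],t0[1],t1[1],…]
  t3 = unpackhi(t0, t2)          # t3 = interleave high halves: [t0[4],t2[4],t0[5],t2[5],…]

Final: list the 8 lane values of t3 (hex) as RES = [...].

RES = [0x56, 0xc0, 0x5f, 0x5f, 0x8b, 0x3f, 0x2d, 0x8b]

  t0: fb b2 c0 3f 56 5f 8b 2d
  t1: 56 5f 5f 8b 8b 2d 2d fb
  t2: fb 56 b2 5f c0 5f 3f 8b
  t3: 56 c0 5f 5f 8b 3f 2d 8b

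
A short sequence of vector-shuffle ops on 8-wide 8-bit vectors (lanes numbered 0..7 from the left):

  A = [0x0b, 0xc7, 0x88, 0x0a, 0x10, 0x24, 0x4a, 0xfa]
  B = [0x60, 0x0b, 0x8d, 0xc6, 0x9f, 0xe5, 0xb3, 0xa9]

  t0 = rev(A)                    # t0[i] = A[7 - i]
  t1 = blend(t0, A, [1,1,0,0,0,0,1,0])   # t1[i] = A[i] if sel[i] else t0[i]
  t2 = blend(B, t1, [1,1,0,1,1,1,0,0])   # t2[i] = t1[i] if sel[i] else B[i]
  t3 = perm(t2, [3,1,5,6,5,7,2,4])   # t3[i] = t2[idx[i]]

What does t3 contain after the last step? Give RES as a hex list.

  t0: fa 4a 24 10 0a 88 c7 0b
  t1: 0b c7 24 10 0a 88 4a 0b
  t2: 0b c7 8d 10 0a 88 b3 a9
  t3: 10 c7 88 b3 88 a9 8d 0a

RES = [ 0x10  0xc7  0x88  0xb3  0x88  0xa9  0x8d  0x0a ]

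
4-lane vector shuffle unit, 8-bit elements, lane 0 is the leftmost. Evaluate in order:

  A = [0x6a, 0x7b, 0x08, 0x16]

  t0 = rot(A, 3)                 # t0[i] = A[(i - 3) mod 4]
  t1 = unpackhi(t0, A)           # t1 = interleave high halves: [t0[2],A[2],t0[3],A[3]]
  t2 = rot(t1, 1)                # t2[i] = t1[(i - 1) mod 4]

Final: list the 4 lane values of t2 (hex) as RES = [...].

→ t0 |7b|08|16|6a|
→ t1 |16|08|6a|16|
→ t2 |16|16|08|6a|

RES = [ 0x16  0x16  0x08  0x6a ]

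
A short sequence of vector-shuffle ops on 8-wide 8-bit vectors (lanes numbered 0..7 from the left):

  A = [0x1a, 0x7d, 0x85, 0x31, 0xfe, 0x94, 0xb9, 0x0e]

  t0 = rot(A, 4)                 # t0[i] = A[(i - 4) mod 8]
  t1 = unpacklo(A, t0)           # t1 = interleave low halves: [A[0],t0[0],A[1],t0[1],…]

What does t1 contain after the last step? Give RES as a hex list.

→ t0 |fe|94|b9|0e|1a|7d|85|31|
→ t1 |1a|fe|7d|94|85|b9|31|0e|

RES = [ 0x1a  0xfe  0x7d  0x94  0x85  0xb9  0x31  0x0e ]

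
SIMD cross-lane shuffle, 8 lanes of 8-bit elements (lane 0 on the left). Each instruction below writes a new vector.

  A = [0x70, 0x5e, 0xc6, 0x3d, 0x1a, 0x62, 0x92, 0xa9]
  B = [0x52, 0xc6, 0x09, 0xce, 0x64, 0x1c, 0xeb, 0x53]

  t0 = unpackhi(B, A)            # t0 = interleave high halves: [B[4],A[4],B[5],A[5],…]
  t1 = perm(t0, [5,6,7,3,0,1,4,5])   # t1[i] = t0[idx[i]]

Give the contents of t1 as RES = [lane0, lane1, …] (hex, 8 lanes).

RES = [ 0x92  0x53  0xa9  0x62  0x64  0x1a  0xeb  0x92 ]

  t0: 64 1a 1c 62 eb 92 53 a9
  t1: 92 53 a9 62 64 1a eb 92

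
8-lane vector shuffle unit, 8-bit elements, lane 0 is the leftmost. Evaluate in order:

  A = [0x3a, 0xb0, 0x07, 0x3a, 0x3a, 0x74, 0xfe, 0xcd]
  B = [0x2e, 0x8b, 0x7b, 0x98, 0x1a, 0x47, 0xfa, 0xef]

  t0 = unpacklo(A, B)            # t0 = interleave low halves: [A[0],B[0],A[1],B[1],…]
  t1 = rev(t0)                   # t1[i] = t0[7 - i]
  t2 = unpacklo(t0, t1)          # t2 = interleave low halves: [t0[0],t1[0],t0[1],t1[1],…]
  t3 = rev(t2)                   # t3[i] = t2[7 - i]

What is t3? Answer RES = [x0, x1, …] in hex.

RES = [0x07, 0x8b, 0x7b, 0xb0, 0x3a, 0x2e, 0x98, 0x3a]

→ t0 |3a|2e|b0|8b|07|7b|3a|98|
→ t1 |98|3a|7b|07|8b|b0|2e|3a|
→ t2 |3a|98|2e|3a|b0|7b|8b|07|
→ t3 |07|8b|7b|b0|3a|2e|98|3a|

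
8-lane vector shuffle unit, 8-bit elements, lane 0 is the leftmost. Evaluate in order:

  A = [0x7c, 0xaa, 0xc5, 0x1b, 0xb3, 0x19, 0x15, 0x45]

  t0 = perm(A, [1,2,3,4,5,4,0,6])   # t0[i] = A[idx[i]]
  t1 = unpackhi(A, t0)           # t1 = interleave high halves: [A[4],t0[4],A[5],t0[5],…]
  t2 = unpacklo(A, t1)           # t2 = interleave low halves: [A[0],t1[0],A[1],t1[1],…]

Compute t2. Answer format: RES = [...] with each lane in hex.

t0 = [0xaa, 0xc5, 0x1b, 0xb3, 0x19, 0xb3, 0x7c, 0x15]
t1 = [0xb3, 0x19, 0x19, 0xb3, 0x15, 0x7c, 0x45, 0x15]
t2 = [0x7c, 0xb3, 0xaa, 0x19, 0xc5, 0x19, 0x1b, 0xb3]

RES = [ 0x7c  0xb3  0xaa  0x19  0xc5  0x19  0x1b  0xb3 ]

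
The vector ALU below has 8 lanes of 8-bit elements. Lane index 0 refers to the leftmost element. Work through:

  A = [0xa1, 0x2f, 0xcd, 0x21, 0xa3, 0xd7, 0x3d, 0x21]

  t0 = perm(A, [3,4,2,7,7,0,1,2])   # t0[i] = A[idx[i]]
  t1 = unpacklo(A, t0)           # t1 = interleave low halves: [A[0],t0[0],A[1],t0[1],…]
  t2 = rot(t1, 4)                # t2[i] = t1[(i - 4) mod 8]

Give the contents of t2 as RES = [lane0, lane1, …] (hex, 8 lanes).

RES = [0xcd, 0xcd, 0x21, 0x21, 0xa1, 0x21, 0x2f, 0xa3]

  t0: 21 a3 cd 21 21 a1 2f cd
  t1: a1 21 2f a3 cd cd 21 21
  t2: cd cd 21 21 a1 21 2f a3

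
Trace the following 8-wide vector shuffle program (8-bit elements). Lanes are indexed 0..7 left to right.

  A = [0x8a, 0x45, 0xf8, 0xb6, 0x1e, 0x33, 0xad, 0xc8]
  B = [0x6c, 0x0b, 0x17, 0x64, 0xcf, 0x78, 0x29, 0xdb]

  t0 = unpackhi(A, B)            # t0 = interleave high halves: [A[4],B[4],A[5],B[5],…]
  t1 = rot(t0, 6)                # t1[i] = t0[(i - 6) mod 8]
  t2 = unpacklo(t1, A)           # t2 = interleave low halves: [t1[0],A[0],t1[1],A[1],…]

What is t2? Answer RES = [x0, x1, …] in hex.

RES = [0x33, 0x8a, 0x78, 0x45, 0xad, 0xf8, 0x29, 0xb6]

t0 = [0x1e, 0xcf, 0x33, 0x78, 0xad, 0x29, 0xc8, 0xdb]
t1 = [0x33, 0x78, 0xad, 0x29, 0xc8, 0xdb, 0x1e, 0xcf]
t2 = [0x33, 0x8a, 0x78, 0x45, 0xad, 0xf8, 0x29, 0xb6]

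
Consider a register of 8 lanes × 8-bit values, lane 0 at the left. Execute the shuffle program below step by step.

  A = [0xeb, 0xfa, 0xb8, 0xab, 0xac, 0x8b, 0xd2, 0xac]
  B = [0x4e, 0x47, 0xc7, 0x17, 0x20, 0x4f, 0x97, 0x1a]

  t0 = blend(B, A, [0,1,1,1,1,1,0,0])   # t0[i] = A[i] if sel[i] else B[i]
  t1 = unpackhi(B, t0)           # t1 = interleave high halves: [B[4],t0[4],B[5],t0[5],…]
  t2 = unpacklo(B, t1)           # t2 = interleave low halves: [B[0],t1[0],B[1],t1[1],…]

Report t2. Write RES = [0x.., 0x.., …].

RES = [0x4e, 0x20, 0x47, 0xac, 0xc7, 0x4f, 0x17, 0x8b]

→ t0 |4e|fa|b8|ab|ac|8b|97|1a|
→ t1 |20|ac|4f|8b|97|97|1a|1a|
→ t2 |4e|20|47|ac|c7|4f|17|8b|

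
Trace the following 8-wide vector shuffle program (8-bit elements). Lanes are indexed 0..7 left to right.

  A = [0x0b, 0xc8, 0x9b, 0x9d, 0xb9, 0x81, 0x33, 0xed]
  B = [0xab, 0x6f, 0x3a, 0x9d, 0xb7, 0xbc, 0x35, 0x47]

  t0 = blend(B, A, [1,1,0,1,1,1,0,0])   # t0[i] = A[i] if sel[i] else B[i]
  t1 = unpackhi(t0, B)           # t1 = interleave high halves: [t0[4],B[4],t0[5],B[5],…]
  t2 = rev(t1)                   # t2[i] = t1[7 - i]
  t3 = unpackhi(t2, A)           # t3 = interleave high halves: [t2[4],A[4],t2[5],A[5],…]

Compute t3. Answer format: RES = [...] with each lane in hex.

RES = [0xbc, 0xb9, 0x81, 0x81, 0xb7, 0x33, 0xb9, 0xed]

→ t0 |0b|c8|3a|9d|b9|81|35|47|
→ t1 |b9|b7|81|bc|35|35|47|47|
→ t2 |47|47|35|35|bc|81|b7|b9|
→ t3 |bc|b9|81|81|b7|33|b9|ed|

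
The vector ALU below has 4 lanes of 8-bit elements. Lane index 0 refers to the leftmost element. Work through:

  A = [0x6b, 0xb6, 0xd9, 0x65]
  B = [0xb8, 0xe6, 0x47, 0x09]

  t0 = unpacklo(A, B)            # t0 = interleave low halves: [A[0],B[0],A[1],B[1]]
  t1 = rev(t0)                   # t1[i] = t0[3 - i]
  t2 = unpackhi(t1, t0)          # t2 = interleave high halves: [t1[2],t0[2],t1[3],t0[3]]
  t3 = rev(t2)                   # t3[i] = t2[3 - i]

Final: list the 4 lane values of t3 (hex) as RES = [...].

t0 = [0x6b, 0xb8, 0xb6, 0xe6]
t1 = [0xe6, 0xb6, 0xb8, 0x6b]
t2 = [0xb8, 0xb6, 0x6b, 0xe6]
t3 = [0xe6, 0x6b, 0xb6, 0xb8]

RES = [ 0xe6  0x6b  0xb6  0xb8 ]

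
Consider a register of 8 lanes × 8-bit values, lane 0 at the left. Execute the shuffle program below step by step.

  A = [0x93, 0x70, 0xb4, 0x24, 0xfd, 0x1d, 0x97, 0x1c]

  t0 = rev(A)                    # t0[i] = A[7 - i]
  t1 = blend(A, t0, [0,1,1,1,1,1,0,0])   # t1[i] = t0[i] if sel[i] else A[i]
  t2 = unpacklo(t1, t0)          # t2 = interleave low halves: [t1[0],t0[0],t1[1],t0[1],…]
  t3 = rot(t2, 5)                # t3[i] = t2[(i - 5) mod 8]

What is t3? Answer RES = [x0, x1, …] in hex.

RES = [ 0x97  0x1d  0x1d  0xfd  0xfd  0x93  0x1c  0x97 ]

  t0: 1c 97 1d fd 24 b4 70 93
  t1: 93 97 1d fd 24 b4 97 1c
  t2: 93 1c 97 97 1d 1d fd fd
  t3: 97 1d 1d fd fd 93 1c 97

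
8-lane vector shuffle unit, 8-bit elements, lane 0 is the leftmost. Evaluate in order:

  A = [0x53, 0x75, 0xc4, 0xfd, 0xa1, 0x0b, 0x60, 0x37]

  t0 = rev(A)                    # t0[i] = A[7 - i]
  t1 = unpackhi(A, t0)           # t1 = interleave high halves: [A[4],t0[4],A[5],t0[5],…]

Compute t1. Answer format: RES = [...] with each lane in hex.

→ t0 |37|60|0b|a1|fd|c4|75|53|
→ t1 |a1|fd|0b|c4|60|75|37|53|

RES = [0xa1, 0xfd, 0x0b, 0xc4, 0x60, 0x75, 0x37, 0x53]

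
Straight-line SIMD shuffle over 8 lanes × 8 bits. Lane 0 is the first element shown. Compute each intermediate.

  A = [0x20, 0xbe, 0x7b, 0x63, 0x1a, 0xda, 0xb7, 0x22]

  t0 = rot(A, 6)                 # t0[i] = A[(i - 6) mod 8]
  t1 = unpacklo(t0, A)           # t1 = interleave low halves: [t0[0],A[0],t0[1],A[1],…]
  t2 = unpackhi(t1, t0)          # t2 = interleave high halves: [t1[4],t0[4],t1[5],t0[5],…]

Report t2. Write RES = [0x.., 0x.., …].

RES = [ 0x1a  0xb7  0x7b  0x22  0xda  0x20  0x63  0xbe ]

  t0: 7b 63 1a da b7 22 20 be
  t1: 7b 20 63 be 1a 7b da 63
  t2: 1a b7 7b 22 da 20 63 be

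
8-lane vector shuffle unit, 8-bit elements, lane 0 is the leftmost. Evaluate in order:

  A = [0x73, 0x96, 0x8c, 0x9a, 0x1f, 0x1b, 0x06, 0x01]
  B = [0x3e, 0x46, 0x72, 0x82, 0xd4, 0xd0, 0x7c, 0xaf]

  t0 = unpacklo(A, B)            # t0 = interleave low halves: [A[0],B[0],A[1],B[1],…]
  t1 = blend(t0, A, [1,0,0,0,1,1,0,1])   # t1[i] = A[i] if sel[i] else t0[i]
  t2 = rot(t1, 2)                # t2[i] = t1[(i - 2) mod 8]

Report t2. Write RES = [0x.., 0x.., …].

t0 = [0x73, 0x3e, 0x96, 0x46, 0x8c, 0x72, 0x9a, 0x82]
t1 = [0x73, 0x3e, 0x96, 0x46, 0x1f, 0x1b, 0x9a, 0x01]
t2 = [0x9a, 0x01, 0x73, 0x3e, 0x96, 0x46, 0x1f, 0x1b]

RES = [ 0x9a  0x01  0x73  0x3e  0x96  0x46  0x1f  0x1b ]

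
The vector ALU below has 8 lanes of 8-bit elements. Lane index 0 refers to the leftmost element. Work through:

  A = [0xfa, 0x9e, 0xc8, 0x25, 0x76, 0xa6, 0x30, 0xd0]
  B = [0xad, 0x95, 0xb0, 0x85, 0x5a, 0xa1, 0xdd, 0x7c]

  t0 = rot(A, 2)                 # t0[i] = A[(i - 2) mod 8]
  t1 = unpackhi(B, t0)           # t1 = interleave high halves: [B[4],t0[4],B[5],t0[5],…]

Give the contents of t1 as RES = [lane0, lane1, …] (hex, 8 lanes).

RES = [ 0x5a  0xc8  0xa1  0x25  0xdd  0x76  0x7c  0xa6 ]

→ t0 |30|d0|fa|9e|c8|25|76|a6|
→ t1 |5a|c8|a1|25|dd|76|7c|a6|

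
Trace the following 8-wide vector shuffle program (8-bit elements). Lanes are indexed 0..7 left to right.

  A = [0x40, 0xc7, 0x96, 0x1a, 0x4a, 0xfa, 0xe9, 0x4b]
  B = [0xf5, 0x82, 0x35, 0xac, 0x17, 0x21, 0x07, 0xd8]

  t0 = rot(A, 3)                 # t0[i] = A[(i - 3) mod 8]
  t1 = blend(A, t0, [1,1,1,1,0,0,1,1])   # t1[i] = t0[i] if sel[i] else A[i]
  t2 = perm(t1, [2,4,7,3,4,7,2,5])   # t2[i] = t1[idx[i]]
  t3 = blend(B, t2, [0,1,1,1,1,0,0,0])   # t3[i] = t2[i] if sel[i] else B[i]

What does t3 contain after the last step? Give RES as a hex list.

t0 = [0xfa, 0xe9, 0x4b, 0x40, 0xc7, 0x96, 0x1a, 0x4a]
t1 = [0xfa, 0xe9, 0x4b, 0x40, 0x4a, 0xfa, 0x1a, 0x4a]
t2 = [0x4b, 0x4a, 0x4a, 0x40, 0x4a, 0x4a, 0x4b, 0xfa]
t3 = [0xf5, 0x4a, 0x4a, 0x40, 0x4a, 0x21, 0x07, 0xd8]

RES = [ 0xf5  0x4a  0x4a  0x40  0x4a  0x21  0x07  0xd8 ]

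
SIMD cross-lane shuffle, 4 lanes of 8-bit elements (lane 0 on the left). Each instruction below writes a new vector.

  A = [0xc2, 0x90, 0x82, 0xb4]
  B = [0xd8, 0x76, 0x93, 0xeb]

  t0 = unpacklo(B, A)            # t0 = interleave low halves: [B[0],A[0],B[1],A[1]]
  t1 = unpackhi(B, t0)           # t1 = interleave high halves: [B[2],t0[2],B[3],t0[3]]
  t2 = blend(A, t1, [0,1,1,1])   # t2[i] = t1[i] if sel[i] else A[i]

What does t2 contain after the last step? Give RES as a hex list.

→ t0 |d8|c2|76|90|
→ t1 |93|76|eb|90|
→ t2 |c2|76|eb|90|

RES = [0xc2, 0x76, 0xeb, 0x90]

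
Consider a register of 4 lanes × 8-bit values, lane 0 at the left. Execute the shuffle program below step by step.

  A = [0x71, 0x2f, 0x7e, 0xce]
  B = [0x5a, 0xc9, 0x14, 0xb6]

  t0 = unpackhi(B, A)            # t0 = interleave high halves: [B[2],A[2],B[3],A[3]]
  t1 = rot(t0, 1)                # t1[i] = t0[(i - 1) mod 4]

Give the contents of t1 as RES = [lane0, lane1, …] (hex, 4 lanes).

RES = [ 0xce  0x14  0x7e  0xb6 ]

t0 = [0x14, 0x7e, 0xb6, 0xce]
t1 = [0xce, 0x14, 0x7e, 0xb6]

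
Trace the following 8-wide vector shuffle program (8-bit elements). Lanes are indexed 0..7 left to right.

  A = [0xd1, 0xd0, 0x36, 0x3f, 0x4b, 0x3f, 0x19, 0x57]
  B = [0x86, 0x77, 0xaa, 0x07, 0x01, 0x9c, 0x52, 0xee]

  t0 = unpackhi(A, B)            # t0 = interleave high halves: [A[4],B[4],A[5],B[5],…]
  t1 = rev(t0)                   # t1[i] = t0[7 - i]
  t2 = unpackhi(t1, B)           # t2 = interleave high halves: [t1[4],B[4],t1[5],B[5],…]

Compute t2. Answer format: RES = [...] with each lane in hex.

→ t0 |4b|01|3f|9c|19|52|57|ee|
→ t1 |ee|57|52|19|9c|3f|01|4b|
→ t2 |9c|01|3f|9c|01|52|4b|ee|

RES = [ 0x9c  0x01  0x3f  0x9c  0x01  0x52  0x4b  0xee ]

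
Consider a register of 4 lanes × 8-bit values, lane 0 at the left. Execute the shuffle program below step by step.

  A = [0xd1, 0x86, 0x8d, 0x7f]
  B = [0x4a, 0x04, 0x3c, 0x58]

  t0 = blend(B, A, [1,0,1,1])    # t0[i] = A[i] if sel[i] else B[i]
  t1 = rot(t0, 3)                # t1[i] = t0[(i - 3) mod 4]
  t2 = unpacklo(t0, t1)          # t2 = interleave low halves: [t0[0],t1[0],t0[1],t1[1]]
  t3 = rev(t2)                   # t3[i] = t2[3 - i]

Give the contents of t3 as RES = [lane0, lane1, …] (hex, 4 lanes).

RES = [ 0x8d  0x04  0x04  0xd1 ]

→ t0 |d1|04|8d|7f|
→ t1 |04|8d|7f|d1|
→ t2 |d1|04|04|8d|
→ t3 |8d|04|04|d1|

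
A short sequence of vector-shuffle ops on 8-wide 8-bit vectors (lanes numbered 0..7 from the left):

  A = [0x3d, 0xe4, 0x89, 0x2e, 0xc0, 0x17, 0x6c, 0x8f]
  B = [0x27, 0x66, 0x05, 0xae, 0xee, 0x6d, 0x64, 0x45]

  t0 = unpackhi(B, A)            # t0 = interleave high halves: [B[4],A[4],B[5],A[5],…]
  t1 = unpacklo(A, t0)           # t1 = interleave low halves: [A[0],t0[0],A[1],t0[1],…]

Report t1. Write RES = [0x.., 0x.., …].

RES = [0x3d, 0xee, 0xe4, 0xc0, 0x89, 0x6d, 0x2e, 0x17]

  t0: ee c0 6d 17 64 6c 45 8f
  t1: 3d ee e4 c0 89 6d 2e 17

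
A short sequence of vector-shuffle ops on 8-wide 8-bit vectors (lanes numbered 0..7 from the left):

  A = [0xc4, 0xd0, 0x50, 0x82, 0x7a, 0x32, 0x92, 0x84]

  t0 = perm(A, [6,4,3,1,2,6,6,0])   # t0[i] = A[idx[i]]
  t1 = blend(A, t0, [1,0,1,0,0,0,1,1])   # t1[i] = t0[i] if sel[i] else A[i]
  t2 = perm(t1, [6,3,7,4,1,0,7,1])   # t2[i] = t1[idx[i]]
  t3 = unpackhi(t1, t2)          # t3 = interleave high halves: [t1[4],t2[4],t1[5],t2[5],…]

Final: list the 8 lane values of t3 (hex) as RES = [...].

RES = [0x7a, 0xd0, 0x32, 0x92, 0x92, 0xc4, 0xc4, 0xd0]

→ t0 |92|7a|82|d0|50|92|92|c4|
→ t1 |92|d0|82|82|7a|32|92|c4|
→ t2 |92|82|c4|7a|d0|92|c4|d0|
→ t3 |7a|d0|32|92|92|c4|c4|d0|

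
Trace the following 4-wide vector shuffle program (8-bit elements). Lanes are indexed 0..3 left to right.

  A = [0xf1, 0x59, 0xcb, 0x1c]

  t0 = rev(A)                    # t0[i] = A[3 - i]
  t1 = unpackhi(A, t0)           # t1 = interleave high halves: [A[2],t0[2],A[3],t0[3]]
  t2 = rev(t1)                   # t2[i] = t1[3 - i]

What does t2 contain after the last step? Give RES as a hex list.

RES = [0xf1, 0x1c, 0x59, 0xcb]

  t0: 1c cb 59 f1
  t1: cb 59 1c f1
  t2: f1 1c 59 cb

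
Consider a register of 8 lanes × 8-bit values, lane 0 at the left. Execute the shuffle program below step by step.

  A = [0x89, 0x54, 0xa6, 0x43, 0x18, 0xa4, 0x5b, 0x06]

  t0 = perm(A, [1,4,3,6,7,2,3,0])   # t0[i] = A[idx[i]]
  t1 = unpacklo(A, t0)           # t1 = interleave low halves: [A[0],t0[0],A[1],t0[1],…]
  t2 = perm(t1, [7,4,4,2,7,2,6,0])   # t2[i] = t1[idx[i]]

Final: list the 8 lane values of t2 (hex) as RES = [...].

t0 = [0x54, 0x18, 0x43, 0x5b, 0x06, 0xa6, 0x43, 0x89]
t1 = [0x89, 0x54, 0x54, 0x18, 0xa6, 0x43, 0x43, 0x5b]
t2 = [0x5b, 0xa6, 0xa6, 0x54, 0x5b, 0x54, 0x43, 0x89]

RES = [ 0x5b  0xa6  0xa6  0x54  0x5b  0x54  0x43  0x89 ]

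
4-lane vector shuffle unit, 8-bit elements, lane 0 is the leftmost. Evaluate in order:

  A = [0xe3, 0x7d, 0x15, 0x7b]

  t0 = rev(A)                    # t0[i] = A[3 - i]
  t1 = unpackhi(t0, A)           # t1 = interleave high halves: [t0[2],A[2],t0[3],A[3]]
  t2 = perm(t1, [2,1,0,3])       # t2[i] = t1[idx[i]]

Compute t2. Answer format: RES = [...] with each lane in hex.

RES = [ 0xe3  0x15  0x7d  0x7b ]

→ t0 |7b|15|7d|e3|
→ t1 |7d|15|e3|7b|
→ t2 |e3|15|7d|7b|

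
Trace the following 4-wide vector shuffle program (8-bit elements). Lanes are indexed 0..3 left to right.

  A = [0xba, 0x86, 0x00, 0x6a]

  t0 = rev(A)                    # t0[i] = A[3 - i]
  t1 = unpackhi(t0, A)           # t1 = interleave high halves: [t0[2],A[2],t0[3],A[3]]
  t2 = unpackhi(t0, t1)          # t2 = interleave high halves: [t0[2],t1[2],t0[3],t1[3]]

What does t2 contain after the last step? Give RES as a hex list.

RES = [ 0x86  0xba  0xba  0x6a ]

→ t0 |6a|00|86|ba|
→ t1 |86|00|ba|6a|
→ t2 |86|ba|ba|6a|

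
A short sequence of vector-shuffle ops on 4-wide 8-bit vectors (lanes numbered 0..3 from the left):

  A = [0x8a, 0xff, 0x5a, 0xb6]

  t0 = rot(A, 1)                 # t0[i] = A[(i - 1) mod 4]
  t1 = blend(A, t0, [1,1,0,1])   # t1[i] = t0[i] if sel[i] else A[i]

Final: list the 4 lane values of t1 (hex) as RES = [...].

t0 = [0xb6, 0x8a, 0xff, 0x5a]
t1 = [0xb6, 0x8a, 0x5a, 0x5a]

RES = [0xb6, 0x8a, 0x5a, 0x5a]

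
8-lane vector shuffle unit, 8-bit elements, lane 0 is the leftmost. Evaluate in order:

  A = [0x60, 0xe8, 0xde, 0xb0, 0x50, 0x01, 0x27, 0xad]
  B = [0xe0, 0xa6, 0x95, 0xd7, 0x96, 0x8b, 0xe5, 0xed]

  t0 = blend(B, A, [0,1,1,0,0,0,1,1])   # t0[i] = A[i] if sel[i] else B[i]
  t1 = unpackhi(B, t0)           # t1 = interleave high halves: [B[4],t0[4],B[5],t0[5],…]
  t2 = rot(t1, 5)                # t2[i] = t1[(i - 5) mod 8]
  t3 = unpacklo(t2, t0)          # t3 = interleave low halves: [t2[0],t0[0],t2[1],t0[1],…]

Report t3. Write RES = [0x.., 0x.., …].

RES = [ 0x8b  0xe0  0xe5  0xe8  0x27  0xde  0xed  0xd7 ]

  t0: e0 e8 de d7 96 8b 27 ad
  t1: 96 96 8b 8b e5 27 ed ad
  t2: 8b e5 27 ed ad 96 96 8b
  t3: 8b e0 e5 e8 27 de ed d7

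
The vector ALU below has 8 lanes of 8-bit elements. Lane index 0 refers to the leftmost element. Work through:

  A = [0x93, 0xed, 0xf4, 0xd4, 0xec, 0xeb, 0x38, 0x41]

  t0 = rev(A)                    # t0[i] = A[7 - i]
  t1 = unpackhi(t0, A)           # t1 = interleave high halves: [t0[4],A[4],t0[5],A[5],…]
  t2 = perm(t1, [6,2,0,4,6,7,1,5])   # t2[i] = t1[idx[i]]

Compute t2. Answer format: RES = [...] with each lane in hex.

RES = [ 0x93  0xf4  0xd4  0xed  0x93  0x41  0xec  0x38 ]

→ t0 |41|38|eb|ec|d4|f4|ed|93|
→ t1 |d4|ec|f4|eb|ed|38|93|41|
→ t2 |93|f4|d4|ed|93|41|ec|38|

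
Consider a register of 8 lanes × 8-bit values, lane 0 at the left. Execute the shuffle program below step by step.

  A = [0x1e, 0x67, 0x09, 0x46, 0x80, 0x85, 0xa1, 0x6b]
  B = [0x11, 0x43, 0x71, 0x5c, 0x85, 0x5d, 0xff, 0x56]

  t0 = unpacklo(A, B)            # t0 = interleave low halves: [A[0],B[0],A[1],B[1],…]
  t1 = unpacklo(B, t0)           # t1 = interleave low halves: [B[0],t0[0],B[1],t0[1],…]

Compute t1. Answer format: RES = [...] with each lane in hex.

t0 = [0x1e, 0x11, 0x67, 0x43, 0x09, 0x71, 0x46, 0x5c]
t1 = [0x11, 0x1e, 0x43, 0x11, 0x71, 0x67, 0x5c, 0x43]

RES = [ 0x11  0x1e  0x43  0x11  0x71  0x67  0x5c  0x43 ]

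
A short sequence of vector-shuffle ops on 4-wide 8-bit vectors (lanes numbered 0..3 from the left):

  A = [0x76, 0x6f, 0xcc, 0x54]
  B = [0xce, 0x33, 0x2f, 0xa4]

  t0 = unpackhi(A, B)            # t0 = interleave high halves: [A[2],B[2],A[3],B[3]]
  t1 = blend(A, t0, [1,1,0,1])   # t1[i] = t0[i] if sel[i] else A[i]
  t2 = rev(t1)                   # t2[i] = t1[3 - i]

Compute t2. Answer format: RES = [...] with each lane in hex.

→ t0 |cc|2f|54|a4|
→ t1 |cc|2f|cc|a4|
→ t2 |a4|cc|2f|cc|

RES = [0xa4, 0xcc, 0x2f, 0xcc]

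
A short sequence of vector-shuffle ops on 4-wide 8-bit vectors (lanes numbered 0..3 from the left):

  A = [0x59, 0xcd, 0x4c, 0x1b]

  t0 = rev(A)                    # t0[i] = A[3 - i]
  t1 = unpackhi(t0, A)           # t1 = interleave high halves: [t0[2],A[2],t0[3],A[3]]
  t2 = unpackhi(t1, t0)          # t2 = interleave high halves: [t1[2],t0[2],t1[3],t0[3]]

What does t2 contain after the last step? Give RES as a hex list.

→ t0 |1b|4c|cd|59|
→ t1 |cd|4c|59|1b|
→ t2 |59|cd|1b|59|

RES = [0x59, 0xcd, 0x1b, 0x59]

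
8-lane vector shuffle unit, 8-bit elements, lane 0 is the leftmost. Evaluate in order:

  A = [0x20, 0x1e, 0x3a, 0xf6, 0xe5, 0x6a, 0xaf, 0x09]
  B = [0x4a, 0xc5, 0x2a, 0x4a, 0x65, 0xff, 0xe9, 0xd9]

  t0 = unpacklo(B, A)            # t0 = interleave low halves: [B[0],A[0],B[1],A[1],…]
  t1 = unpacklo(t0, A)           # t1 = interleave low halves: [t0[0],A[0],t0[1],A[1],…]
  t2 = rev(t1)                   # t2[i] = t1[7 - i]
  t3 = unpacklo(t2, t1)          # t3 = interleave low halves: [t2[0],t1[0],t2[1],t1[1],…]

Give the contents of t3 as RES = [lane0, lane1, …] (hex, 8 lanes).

t0 = [0x4a, 0x20, 0xc5, 0x1e, 0x2a, 0x3a, 0x4a, 0xf6]
t1 = [0x4a, 0x20, 0x20, 0x1e, 0xc5, 0x3a, 0x1e, 0xf6]
t2 = [0xf6, 0x1e, 0x3a, 0xc5, 0x1e, 0x20, 0x20, 0x4a]
t3 = [0xf6, 0x4a, 0x1e, 0x20, 0x3a, 0x20, 0xc5, 0x1e]

RES = [ 0xf6  0x4a  0x1e  0x20  0x3a  0x20  0xc5  0x1e ]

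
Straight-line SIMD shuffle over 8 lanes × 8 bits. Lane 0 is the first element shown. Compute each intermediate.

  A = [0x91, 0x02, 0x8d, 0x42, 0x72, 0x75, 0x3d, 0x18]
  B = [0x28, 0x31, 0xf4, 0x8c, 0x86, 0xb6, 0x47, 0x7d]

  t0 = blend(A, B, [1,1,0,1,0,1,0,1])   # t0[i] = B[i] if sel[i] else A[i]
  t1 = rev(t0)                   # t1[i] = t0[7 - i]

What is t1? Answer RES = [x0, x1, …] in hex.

  t0: 28 31 8d 8c 72 b6 3d 7d
  t1: 7d 3d b6 72 8c 8d 31 28

RES = [0x7d, 0x3d, 0xb6, 0x72, 0x8c, 0x8d, 0x31, 0x28]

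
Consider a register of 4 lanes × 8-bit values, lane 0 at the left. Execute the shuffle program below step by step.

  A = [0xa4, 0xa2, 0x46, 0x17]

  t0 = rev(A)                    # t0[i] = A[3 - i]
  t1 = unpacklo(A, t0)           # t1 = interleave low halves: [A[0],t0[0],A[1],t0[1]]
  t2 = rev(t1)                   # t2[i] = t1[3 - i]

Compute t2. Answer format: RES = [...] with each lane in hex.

→ t0 |17|46|a2|a4|
→ t1 |a4|17|a2|46|
→ t2 |46|a2|17|a4|

RES = [0x46, 0xa2, 0x17, 0xa4]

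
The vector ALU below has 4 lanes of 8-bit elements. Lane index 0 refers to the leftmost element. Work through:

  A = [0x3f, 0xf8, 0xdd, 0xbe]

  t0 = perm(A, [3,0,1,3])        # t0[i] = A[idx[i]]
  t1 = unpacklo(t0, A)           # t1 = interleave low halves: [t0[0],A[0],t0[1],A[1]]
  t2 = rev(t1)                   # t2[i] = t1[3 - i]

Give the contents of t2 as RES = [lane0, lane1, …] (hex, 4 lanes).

  t0: be 3f f8 be
  t1: be 3f 3f f8
  t2: f8 3f 3f be

RES = [0xf8, 0x3f, 0x3f, 0xbe]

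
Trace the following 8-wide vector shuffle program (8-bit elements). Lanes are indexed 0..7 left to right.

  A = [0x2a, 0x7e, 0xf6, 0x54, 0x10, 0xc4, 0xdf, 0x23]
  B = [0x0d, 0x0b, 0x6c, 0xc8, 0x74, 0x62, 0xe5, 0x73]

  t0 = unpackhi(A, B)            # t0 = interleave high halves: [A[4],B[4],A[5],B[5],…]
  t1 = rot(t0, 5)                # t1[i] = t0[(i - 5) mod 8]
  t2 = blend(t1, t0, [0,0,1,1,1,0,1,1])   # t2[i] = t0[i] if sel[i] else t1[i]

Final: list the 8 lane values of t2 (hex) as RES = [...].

  t0: 10 74 c4 62 df e5 23 73
  t1: 62 df e5 23 73 10 74 c4
  t2: 62 df c4 62 df 10 23 73

RES = [ 0x62  0xdf  0xc4  0x62  0xdf  0x10  0x23  0x73 ]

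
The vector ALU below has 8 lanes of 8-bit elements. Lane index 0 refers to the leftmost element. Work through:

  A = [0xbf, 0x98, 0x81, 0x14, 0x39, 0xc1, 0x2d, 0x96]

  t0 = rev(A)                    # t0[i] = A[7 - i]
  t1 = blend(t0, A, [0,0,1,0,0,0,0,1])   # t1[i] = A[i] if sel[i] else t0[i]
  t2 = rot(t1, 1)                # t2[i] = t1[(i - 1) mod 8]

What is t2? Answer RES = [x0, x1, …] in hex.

RES = [ 0x96  0x96  0x2d  0x81  0x39  0x14  0x81  0x98 ]

→ t0 |96|2d|c1|39|14|81|98|bf|
→ t1 |96|2d|81|39|14|81|98|96|
→ t2 |96|96|2d|81|39|14|81|98|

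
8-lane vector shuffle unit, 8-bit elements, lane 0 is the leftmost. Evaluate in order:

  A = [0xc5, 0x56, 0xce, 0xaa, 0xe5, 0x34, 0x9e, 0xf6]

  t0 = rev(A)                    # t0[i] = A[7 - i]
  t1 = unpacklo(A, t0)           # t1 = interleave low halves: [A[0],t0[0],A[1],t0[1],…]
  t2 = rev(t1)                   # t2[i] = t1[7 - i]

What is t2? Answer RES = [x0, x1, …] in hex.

RES = [ 0xe5  0xaa  0x34  0xce  0x9e  0x56  0xf6  0xc5 ]

  t0: f6 9e 34 e5 aa ce 56 c5
  t1: c5 f6 56 9e ce 34 aa e5
  t2: e5 aa 34 ce 9e 56 f6 c5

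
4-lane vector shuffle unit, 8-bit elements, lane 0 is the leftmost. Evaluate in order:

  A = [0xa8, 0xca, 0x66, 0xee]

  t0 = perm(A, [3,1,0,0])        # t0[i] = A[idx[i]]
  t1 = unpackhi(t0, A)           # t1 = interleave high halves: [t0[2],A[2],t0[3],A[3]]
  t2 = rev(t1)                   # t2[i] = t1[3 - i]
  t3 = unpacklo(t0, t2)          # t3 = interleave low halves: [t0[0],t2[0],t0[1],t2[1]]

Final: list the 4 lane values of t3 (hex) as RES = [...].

RES = [0xee, 0xee, 0xca, 0xa8]

→ t0 |ee|ca|a8|a8|
→ t1 |a8|66|a8|ee|
→ t2 |ee|a8|66|a8|
→ t3 |ee|ee|ca|a8|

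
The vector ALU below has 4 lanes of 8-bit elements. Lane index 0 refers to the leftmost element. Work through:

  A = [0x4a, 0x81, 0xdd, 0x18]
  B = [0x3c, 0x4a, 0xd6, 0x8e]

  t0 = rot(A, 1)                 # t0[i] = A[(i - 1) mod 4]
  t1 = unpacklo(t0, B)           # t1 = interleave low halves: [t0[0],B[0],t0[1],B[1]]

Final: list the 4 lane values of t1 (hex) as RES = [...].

→ t0 |18|4a|81|dd|
→ t1 |18|3c|4a|4a|

RES = [ 0x18  0x3c  0x4a  0x4a ]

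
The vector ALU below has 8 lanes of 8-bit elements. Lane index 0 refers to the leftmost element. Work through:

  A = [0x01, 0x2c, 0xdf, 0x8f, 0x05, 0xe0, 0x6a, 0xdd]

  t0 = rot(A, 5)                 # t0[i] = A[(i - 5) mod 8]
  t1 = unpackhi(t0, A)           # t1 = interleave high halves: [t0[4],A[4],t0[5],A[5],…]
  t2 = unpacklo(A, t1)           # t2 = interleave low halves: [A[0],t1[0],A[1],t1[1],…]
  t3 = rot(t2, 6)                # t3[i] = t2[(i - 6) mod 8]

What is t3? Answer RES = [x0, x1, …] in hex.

RES = [0x2c, 0x05, 0xdf, 0x01, 0x8f, 0xe0, 0x01, 0xdd]

→ t0 |8f|05|e0|6a|dd|01|2c|df|
→ t1 |dd|05|01|e0|2c|6a|df|dd|
→ t2 |01|dd|2c|05|df|01|8f|e0|
→ t3 |2c|05|df|01|8f|e0|01|dd|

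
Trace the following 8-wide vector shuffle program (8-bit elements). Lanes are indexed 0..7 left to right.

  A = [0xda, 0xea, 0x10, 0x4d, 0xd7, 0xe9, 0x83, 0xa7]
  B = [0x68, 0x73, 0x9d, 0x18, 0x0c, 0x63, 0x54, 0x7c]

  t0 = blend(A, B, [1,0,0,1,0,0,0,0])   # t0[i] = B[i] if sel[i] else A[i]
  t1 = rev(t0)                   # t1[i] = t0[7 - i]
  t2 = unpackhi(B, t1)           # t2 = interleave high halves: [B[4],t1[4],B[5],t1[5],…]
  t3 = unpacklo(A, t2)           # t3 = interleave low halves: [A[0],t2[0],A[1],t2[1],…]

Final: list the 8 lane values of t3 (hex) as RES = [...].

→ t0 |68|ea|10|18|d7|e9|83|a7|
→ t1 |a7|83|e9|d7|18|10|ea|68|
→ t2 |0c|18|63|10|54|ea|7c|68|
→ t3 |da|0c|ea|18|10|63|4d|10|

RES = [0xda, 0x0c, 0xea, 0x18, 0x10, 0x63, 0x4d, 0x10]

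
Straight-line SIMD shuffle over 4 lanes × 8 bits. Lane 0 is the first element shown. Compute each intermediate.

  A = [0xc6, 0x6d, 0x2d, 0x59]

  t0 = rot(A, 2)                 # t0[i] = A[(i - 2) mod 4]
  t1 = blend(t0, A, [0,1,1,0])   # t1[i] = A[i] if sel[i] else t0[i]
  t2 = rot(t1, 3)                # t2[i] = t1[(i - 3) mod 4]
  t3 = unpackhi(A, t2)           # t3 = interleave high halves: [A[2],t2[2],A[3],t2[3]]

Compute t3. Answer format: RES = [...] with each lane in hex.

t0 = [0x2d, 0x59, 0xc6, 0x6d]
t1 = [0x2d, 0x6d, 0x2d, 0x6d]
t2 = [0x6d, 0x2d, 0x6d, 0x2d]
t3 = [0x2d, 0x6d, 0x59, 0x2d]

RES = [0x2d, 0x6d, 0x59, 0x2d]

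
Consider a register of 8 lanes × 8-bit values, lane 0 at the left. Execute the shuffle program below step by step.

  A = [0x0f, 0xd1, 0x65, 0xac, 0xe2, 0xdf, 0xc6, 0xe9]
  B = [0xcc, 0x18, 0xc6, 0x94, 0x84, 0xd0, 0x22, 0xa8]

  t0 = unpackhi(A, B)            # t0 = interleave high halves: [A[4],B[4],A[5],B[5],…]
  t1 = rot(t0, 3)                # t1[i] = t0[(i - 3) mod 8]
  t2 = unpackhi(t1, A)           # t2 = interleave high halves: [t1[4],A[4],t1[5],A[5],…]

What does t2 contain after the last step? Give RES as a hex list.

t0 = [0xe2, 0x84, 0xdf, 0xd0, 0xc6, 0x22, 0xe9, 0xa8]
t1 = [0x22, 0xe9, 0xa8, 0xe2, 0x84, 0xdf, 0xd0, 0xc6]
t2 = [0x84, 0xe2, 0xdf, 0xdf, 0xd0, 0xc6, 0xc6, 0xe9]

RES = [ 0x84  0xe2  0xdf  0xdf  0xd0  0xc6  0xc6  0xe9 ]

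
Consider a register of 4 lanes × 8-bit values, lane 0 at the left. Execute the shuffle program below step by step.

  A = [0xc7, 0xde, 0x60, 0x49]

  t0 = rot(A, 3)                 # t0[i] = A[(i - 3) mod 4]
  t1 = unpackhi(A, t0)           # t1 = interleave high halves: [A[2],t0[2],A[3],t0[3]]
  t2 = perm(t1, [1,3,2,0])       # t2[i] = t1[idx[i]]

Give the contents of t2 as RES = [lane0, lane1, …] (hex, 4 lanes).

→ t0 |de|60|49|c7|
→ t1 |60|49|49|c7|
→ t2 |49|c7|49|60|

RES = [0x49, 0xc7, 0x49, 0x60]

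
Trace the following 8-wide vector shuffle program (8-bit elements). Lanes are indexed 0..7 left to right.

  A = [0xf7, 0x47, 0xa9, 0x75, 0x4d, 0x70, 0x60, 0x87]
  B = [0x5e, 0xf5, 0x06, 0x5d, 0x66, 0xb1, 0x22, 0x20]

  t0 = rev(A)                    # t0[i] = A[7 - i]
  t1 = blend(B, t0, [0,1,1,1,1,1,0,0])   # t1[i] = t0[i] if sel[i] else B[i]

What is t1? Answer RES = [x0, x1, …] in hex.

→ t0 |87|60|70|4d|75|a9|47|f7|
→ t1 |5e|60|70|4d|75|a9|22|20|

RES = [ 0x5e  0x60  0x70  0x4d  0x75  0xa9  0x22  0x20 ]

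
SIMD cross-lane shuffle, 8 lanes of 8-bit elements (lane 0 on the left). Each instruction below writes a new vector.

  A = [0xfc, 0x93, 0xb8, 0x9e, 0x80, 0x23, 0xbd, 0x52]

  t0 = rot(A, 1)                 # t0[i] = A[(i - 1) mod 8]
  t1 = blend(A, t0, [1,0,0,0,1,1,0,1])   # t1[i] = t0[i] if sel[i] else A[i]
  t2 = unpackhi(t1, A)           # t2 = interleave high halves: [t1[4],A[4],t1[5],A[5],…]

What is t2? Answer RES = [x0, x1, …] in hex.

t0 = [0x52, 0xfc, 0x93, 0xb8, 0x9e, 0x80, 0x23, 0xbd]
t1 = [0x52, 0x93, 0xb8, 0x9e, 0x9e, 0x80, 0xbd, 0xbd]
t2 = [0x9e, 0x80, 0x80, 0x23, 0xbd, 0xbd, 0xbd, 0x52]

RES = [0x9e, 0x80, 0x80, 0x23, 0xbd, 0xbd, 0xbd, 0x52]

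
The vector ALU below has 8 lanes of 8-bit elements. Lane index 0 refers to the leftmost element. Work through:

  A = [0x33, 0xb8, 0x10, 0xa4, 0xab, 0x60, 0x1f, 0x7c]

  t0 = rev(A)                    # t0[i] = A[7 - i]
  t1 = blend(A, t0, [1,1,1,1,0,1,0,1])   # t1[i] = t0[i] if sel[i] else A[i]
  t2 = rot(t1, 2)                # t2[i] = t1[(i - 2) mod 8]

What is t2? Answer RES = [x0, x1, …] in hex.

t0 = [0x7c, 0x1f, 0x60, 0xab, 0xa4, 0x10, 0xb8, 0x33]
t1 = [0x7c, 0x1f, 0x60, 0xab, 0xab, 0x10, 0x1f, 0x33]
t2 = [0x1f, 0x33, 0x7c, 0x1f, 0x60, 0xab, 0xab, 0x10]

RES = [0x1f, 0x33, 0x7c, 0x1f, 0x60, 0xab, 0xab, 0x10]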